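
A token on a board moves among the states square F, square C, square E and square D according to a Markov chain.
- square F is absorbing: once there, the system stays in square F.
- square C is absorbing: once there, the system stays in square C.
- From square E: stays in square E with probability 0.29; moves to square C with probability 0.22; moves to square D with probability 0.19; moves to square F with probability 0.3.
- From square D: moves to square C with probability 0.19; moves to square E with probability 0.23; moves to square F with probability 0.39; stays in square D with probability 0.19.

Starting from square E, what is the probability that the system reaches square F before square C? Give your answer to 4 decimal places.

0.5967

Let h(s) be the probability of absorption at square F starting from transient state s. Then h(square F) = 1 and h(square C) = 0. By first-step analysis:
h(square E) = 0.3·1 + 0.22·0 + 0.29·h(square E) + 0.19·h(square D)
h(square D) = 0.39·1 + 0.19·0 + 0.23·h(square E) + 0.19·h(square D)
Solving: h(square E) = 0.5967, h(square D) = 0.6509.
Starting from square E, the probability is 0.5967.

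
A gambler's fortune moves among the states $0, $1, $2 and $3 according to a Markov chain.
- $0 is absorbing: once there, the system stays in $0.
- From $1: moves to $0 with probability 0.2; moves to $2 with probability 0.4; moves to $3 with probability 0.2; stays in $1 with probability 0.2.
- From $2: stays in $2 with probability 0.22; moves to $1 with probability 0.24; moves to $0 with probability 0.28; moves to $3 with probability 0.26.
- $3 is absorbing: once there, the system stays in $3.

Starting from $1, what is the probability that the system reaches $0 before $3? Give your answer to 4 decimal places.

0.5076

Let h(s) be the probability of absorption at $0 starting from transient state s. Then h($0) = 1 and h($3) = 0. By first-step analysis:
h($1) = 0.2·1 + 0.2·h($1) + 0.4·h($2) + 0.2·0
h($2) = 0.28·1 + 0.24·h($1) + 0.22·h($2) + 0.26·0
Solving: h($1) = 0.5076, h($2) = 0.5152.
Starting from $1, the probability is 0.5076.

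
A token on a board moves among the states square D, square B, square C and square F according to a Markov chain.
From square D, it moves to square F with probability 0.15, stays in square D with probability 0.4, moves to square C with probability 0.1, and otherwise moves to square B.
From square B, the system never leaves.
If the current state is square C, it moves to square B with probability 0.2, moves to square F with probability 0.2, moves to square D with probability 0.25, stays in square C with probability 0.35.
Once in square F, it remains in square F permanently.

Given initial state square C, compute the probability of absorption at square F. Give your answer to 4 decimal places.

Let h(s) be the probability of absorption at square F starting from transient state s. Then h(square F) = 1 and h(square B) = 0. By first-step analysis:
h(square D) = 0.4·h(square D) + 0.35·0 + 0.1·h(square C) + 0.15·1
h(square C) = 0.25·h(square D) + 0.2·0 + 0.35·h(square C) + 0.2·1
Solving: h(square D) = 0.3219, h(square C) = 0.4315.
Starting from square C, the probability is 0.4315.

0.4315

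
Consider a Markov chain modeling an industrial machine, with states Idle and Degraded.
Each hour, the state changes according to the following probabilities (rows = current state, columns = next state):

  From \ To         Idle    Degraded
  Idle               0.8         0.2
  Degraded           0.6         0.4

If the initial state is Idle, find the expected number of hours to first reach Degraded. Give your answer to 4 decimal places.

Let t(s) be the expected number of hours to first reach Degraded from state s, with t(Degraded) = 0. Conditioning on the first hour:
t(Idle) = 1 + 0.8·t(Idle)
Solving: t(Idle) = 5.0000.
Expected hours from Idle to Degraded: 5.0000.

5.0000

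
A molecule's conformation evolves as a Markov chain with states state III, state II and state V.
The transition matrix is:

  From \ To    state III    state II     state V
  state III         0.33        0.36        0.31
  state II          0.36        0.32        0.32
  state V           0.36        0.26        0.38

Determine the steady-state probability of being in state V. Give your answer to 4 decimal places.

Let the stationary distribution be π with π = πP and π_1 + π_2 + π_3 = 1.
π_1 = 0.33·π_1 + 0.36·π_2 + 0.36·π_3
π_2 = 0.36·π_1 + 0.32·π_2 + 0.26·π_3
Solving with the normalization constraint gives π = (0.3495, 0.3138, 0.3367).
So the stationary probability of state V is 0.3367.

0.3367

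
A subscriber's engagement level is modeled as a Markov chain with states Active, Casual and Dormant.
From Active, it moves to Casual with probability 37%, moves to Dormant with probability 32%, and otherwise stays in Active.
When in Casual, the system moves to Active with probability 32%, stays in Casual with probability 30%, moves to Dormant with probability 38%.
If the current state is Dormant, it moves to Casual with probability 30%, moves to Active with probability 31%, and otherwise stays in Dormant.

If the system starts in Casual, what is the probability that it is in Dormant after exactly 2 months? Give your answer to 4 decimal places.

Sum over the intermediate state after 1 month:
P = P(Casual→Active)·P(Active→Dormant) + P(Casual→Casual)·P(Casual→Dormant) + P(Casual→Dormant)·P(Dormant→Dormant)
  = 0.32×0.32 + 0.3×0.38 + 0.38×0.39
  = 0.1024 + 0.1140 + 0.1482 = 0.3646

0.3646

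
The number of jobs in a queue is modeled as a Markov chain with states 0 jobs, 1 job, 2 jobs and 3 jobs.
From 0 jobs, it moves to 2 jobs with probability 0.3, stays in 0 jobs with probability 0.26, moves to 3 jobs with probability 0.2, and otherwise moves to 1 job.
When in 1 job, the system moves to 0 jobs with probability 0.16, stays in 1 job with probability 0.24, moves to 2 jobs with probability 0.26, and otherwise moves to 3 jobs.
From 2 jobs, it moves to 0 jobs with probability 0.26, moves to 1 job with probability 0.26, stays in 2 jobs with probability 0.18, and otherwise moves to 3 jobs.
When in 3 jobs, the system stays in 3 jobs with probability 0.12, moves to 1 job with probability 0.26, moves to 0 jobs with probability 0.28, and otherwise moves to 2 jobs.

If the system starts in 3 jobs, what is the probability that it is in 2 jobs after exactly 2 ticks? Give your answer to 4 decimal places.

Propagate the distribution vector 2 ticks from 3 jobs.
After 0 ticks: (0.0000, 0.0000, 0.0000, 1.0000)
After 1 tick: (0.2800, 0.2600, 0.3400, 0.1200)
After 2 ticks: (0.2364, 0.2492, 0.2536, 0.2608)
P(in 2 jobs after 2 ticks) = 0.2536

0.2536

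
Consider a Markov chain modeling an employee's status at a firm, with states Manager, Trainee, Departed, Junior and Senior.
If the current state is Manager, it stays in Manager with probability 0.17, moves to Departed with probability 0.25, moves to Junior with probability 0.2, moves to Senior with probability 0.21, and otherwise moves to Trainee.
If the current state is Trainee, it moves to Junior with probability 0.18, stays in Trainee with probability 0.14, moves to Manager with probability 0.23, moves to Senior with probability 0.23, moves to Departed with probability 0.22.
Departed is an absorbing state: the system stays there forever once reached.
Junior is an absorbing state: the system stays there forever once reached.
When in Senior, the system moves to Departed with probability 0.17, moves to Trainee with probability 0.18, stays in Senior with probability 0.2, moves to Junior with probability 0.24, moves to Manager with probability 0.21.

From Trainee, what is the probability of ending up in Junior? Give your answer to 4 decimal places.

0.4782

Let h(s) be the probability of absorption at Junior starting from transient state s. Then h(Junior) = 1 and h(Departed) = 0. By first-step analysis:
h(Manager) = 0.17·h(Manager) + 0.17·h(Trainee) + 0.25·0 + 0.2·1 + 0.21·h(Senior)
h(Trainee) = 0.23·h(Manager) + 0.14·h(Trainee) + 0.22·0 + 0.18·1 + 0.23·h(Senior)
h(Senior) = 0.21·h(Manager) + 0.18·h(Trainee) + 0.17·0 + 0.24·1 + 0.2·h(Senior)
Solving: h(Manager) = 0.4735, h(Trainee) = 0.4782, h(Senior) = 0.5319.
Starting from Trainee, the probability is 0.4782.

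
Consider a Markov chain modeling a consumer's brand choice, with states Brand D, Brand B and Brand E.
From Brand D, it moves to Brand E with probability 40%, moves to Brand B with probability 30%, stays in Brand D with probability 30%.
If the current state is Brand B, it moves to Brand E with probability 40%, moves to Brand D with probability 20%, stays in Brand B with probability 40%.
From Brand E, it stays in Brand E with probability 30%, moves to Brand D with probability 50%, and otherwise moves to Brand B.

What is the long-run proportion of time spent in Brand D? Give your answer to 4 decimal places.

0.3434

Let the stationary distribution be π with π = πP and π_1 + π_2 + π_3 = 1.
π_1 = 0.3·π_1 + 0.2·π_2 + 0.5·π_3
π_2 = 0.3·π_1 + 0.4·π_2 + 0.2·π_3
Solving with the normalization constraint gives π = (0.3434, 0.2929, 0.3636).
So the stationary probability of Brand D is 0.3434.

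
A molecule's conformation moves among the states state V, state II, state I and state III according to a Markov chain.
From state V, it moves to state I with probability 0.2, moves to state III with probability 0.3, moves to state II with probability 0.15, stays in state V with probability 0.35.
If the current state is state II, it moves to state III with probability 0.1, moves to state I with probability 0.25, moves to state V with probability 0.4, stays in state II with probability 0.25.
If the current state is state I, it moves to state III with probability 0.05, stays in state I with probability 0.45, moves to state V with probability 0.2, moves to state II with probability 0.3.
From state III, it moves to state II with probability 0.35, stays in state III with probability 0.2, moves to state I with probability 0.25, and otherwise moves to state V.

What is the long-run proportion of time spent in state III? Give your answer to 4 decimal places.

0.1602

Let the stationary distribution be π with π = πP and π_1 + π_2 + π_3 + π_4 = 1.
π_1 = 0.35·π_1 + 0.4·π_2 + 0.2·π_3 + 0.2·π_4
π_2 = 0.15·π_1 + 0.25·π_2 + 0.3·π_3 + 0.35·π_4
π_3 = 0.2·π_1 + 0.25·π_2 + 0.45·π_3 + 0.25·π_4
Solving with the normalization constraint gives π = (0.2944, 0.2513, 0.2941, 0.1602).
So the stationary probability of state III is 0.1602.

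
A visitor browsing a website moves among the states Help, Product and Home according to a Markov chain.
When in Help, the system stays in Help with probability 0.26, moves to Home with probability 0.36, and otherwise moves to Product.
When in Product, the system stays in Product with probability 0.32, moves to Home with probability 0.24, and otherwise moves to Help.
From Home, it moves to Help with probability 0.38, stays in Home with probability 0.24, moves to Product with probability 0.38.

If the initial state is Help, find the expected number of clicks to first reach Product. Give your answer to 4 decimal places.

2.6316

Let t(s) be the expected number of clicks to first reach Product from state s, with t(Product) = 0. Conditioning on the first click:
t(Help) = 1 + 0.26·t(Help) + 0.36·t(Home)
t(Home) = 1 + 0.38·t(Help) + 0.24·t(Home)
Solving: t(Help) = 2.6316, t(Home) = 2.6316.
Expected clicks from Help to Product: 2.6316.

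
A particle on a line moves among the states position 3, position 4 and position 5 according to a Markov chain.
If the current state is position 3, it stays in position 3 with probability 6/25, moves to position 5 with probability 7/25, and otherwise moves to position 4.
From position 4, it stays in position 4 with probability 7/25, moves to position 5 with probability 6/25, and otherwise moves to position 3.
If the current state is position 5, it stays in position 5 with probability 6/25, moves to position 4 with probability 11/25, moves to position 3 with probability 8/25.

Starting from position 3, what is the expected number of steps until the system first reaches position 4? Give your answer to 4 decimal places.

Let t(s) be the expected number of steps to first reach position 4 from state s, with t(position 4) = 0. Conditioning on the first step:
t(position 3) = 1 + 0.24·t(position 3) + 0.28·t(position 5)
t(position 5) = 1 + 0.32·t(position 3) + 0.24·t(position 5)
Solving: t(position 3) = 2.1311, t(position 5) = 2.2131.
Expected steps from position 3 to position 4: 2.1311.

2.1311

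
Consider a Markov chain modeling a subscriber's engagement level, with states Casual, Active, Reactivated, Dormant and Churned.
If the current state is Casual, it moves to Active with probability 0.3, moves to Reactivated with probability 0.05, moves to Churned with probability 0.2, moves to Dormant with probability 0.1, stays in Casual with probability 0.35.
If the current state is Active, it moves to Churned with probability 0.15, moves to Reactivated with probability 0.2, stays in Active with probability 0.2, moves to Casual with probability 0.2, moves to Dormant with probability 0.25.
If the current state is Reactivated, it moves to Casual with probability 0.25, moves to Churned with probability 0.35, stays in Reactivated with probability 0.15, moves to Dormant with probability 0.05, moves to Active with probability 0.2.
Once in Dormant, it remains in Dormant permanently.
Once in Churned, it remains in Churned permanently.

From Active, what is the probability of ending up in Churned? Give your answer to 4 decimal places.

Let h(s) be the probability of absorption at Churned starting from transient state s. Then h(Churned) = 1 and h(Dormant) = 0. By first-step analysis:
h(Casual) = 0.35·h(Casual) + 0.3·h(Active) + 0.05·h(Reactivated) + 0.1·0 + 0.2·1
h(Active) = 0.2·h(Casual) + 0.2·h(Active) + 0.2·h(Reactivated) + 0.25·0 + 0.15·1
h(Reactivated) = 0.25·h(Casual) + 0.2·h(Active) + 0.15·h(Reactivated) + 0.05·0 + 0.35·1
Solving: h(Casual) = 0.5999, h(Active) = 0.5148, h(Reactivated) = 0.7093.
Starting from Active, the probability is 0.5148.

0.5148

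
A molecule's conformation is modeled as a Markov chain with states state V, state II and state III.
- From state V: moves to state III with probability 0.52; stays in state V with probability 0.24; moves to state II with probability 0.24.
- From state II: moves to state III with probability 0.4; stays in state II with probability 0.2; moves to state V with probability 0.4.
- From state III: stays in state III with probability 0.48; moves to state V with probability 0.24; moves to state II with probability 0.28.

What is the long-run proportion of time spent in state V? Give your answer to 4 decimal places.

0.2798

Let the stationary distribution be π with π = πP and π_1 + π_2 + π_3 = 1.
π_1 = 0.24·π_1 + 0.4·π_2 + 0.24·π_3
π_2 = 0.24·π_1 + 0.2·π_2 + 0.28·π_3
Solving with the normalization constraint gives π = (0.2798, 0.2489, 0.4713).
So the stationary probability of state V is 0.2798.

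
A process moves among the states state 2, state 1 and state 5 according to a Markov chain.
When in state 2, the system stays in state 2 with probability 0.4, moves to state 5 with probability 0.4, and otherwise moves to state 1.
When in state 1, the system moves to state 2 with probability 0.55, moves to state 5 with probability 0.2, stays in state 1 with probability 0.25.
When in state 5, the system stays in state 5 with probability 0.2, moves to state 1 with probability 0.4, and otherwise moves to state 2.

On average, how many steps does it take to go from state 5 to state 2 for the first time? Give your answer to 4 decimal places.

Let t(s) be the expected number of steps to first reach state 2 from state s, with t(state 2) = 0. Conditioning on the first step:
t(state 1) = 1 + 0.25·t(state 1) + 0.2·t(state 5)
t(state 5) = 1 + 0.4·t(state 1) + 0.2·t(state 5)
Solving: t(state 1) = 1.9231, t(state 5) = 2.2115.
Expected steps from state 5 to state 2: 2.2115.

2.2115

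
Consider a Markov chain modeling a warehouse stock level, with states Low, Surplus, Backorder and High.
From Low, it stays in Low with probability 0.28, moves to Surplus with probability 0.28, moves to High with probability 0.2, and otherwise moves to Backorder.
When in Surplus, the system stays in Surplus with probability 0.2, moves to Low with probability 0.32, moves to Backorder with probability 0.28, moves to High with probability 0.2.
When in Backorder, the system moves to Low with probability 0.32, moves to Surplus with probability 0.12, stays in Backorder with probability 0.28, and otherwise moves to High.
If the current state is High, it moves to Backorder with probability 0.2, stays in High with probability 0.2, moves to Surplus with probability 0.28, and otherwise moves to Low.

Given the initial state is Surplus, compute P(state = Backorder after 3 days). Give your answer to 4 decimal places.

0.2499

Propagate the distribution vector 3 days from Surplus.
After 0 days: (0.0000, 1.0000, 0.0000, 0.0000)
After 1 day: (0.3200, 0.2000, 0.2800, 0.2000)
After 2 days: (0.3072, 0.2192, 0.2512, 0.2224)
After 3 days: (0.3077, 0.2223, 0.2499, 0.2201)
P(in Backorder after 3 days) = 0.2499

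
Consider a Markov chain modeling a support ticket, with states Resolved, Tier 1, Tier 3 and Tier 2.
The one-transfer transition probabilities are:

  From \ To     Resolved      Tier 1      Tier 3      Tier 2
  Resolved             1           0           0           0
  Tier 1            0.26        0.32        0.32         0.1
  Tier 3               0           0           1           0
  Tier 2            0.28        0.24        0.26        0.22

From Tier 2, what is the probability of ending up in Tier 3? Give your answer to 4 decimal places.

Let h(s) be the probability of absorption at Tier 3 starting from transient state s. Then h(Tier 3) = 1 and h(Resolved) = 0. By first-step analysis:
h(Tier 1) = 0.26·0 + 0.32·h(Tier 1) + 0.32·1 + 0.1·h(Tier 2)
h(Tier 2) = 0.28·0 + 0.24·h(Tier 1) + 0.26·1 + 0.22·h(Tier 2)
Solving: h(Tier 1) = 0.5442, h(Tier 2) = 0.5008.
Starting from Tier 2, the probability is 0.5008.

0.5008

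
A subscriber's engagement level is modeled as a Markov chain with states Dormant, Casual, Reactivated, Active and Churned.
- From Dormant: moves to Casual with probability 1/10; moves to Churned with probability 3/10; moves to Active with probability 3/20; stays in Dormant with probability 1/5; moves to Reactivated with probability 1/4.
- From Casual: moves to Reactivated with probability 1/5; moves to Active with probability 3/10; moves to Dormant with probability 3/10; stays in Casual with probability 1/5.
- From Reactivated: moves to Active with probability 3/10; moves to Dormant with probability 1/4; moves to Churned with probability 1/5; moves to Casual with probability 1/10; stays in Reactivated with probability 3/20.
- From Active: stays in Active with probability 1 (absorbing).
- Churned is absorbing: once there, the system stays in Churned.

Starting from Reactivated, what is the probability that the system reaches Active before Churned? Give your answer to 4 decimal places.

0.5659

Let h(s) be the probability of absorption at Active starting from transient state s. Then h(Active) = 1 and h(Churned) = 0. By first-step analysis:
h(Dormant) = 0.2·h(Dormant) + 0.1·h(Casual) + 0.25·h(Reactivated) + 0.15·1 + 0.3·0
h(Casual) = 0.3·h(Dormant) + 0.2·h(Casual) + 0.2·h(Reactivated) + 0.3·1
h(Reactivated) = 0.25·h(Dormant) + 0.1·h(Casual) + 0.15·h(Reactivated) + 0.3·1 + 0.2·0
Solving: h(Dormant) = 0.4500, h(Casual) = 0.6852, h(Reactivated) = 0.5659.
Starting from Reactivated, the probability is 0.5659.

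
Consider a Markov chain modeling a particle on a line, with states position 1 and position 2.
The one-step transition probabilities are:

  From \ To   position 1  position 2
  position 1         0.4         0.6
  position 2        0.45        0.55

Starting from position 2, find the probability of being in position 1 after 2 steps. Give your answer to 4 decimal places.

0.4275

Sum over the intermediate state after 1 step:
P = P(position 2→position 1)·P(position 1→position 1) + P(position 2→position 2)·P(position 2→position 1)
  = 0.45×0.4 + 0.55×0.45
  = 0.1800 + 0.2475 = 0.4275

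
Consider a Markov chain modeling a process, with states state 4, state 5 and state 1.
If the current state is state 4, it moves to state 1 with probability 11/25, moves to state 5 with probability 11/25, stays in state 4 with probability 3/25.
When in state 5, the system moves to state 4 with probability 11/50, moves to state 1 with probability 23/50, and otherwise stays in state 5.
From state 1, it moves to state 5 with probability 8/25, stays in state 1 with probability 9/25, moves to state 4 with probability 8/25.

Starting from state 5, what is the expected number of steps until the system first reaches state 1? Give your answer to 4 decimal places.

Let t(s) be the expected number of steps to first reach state 1 from state s, with t(state 1) = 0. Conditioning on the first step:
t(state 4) = 1 + 0.12·t(state 4) + 0.44·t(state 5)
t(state 5) = 1 + 0.22·t(state 4) + 0.32·t(state 5)
Solving: t(state 4) = 2.2329, t(state 5) = 2.1930.
Expected steps from state 5 to state 1: 2.1930.

2.1930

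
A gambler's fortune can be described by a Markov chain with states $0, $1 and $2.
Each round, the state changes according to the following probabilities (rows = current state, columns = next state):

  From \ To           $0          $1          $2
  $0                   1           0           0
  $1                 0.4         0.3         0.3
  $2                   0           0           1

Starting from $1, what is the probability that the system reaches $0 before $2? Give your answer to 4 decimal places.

Let h(s) be the probability of absorption at $0 starting from transient state s. Then h($0) = 1 and h($2) = 0. By first-step analysis:
h($1) = 0.4·1 + 0.3·h($1) + 0.3·0
Solving: h($1) = 0.5714.
Starting from $1, the probability is 0.5714.

0.5714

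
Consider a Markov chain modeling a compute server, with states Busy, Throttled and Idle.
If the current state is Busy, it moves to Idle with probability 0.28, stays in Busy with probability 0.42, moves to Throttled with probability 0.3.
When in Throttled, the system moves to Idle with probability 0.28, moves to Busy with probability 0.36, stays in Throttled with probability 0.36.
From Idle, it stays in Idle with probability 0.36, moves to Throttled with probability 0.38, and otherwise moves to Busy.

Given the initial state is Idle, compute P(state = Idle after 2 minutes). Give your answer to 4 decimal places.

Sum over the intermediate state after 1 minute:
P = P(Idle→Busy)·P(Busy→Idle) + P(Idle→Throttled)·P(Throttled→Idle) + P(Idle→Idle)·P(Idle→Idle)
  = 0.26×0.28 + 0.38×0.28 + 0.36×0.36
  = 0.0728 + 0.1064 + 0.1296 = 0.3088

0.3088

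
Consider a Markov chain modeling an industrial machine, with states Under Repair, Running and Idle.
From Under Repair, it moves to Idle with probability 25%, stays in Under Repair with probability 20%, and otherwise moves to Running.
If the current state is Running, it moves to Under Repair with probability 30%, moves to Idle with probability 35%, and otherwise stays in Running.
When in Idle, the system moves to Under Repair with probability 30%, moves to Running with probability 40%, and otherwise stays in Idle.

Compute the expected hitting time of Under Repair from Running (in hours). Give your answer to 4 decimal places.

3.3333

Let t(s) be the expected number of hours to first reach Under Repair from state s, with t(Under Repair) = 0. Conditioning on the first hour:
t(Running) = 1 + 0.35·t(Running) + 0.35·t(Idle)
t(Idle) = 1 + 0.4·t(Running) + 0.3·t(Idle)
Solving: t(Running) = 3.3333, t(Idle) = 3.3333.
Expected hours from Running to Under Repair: 3.3333.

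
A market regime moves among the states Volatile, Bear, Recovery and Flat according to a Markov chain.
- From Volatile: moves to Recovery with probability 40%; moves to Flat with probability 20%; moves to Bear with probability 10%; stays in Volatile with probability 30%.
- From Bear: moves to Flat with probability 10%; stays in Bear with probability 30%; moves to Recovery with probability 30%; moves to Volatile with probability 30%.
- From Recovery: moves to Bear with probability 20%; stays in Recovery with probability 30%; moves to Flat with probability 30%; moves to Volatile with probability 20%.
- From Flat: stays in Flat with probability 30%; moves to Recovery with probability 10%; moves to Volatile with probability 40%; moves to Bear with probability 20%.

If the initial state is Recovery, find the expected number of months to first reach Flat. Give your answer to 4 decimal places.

4.2268

Let t(s) be the expected number of months to first reach Flat from state s, with t(Flat) = 0. Conditioning on the first month:
t(Volatile) = 1 + 0.3·t(Volatile) + 0.1·t(Bear) + 0.4·t(Recovery)
t(Bear) = 1 + 0.3·t(Volatile) + 0.3·t(Bear) + 0.3·t(Recovery)
t(Recovery) = 1 + 0.2·t(Volatile) + 0.2·t(Bear) + 0.3·t(Recovery)
Solving: t(Volatile) = 4.5876, t(Bear) = 5.2062, t(Recovery) = 4.2268.
Expected months from Recovery to Flat: 4.2268.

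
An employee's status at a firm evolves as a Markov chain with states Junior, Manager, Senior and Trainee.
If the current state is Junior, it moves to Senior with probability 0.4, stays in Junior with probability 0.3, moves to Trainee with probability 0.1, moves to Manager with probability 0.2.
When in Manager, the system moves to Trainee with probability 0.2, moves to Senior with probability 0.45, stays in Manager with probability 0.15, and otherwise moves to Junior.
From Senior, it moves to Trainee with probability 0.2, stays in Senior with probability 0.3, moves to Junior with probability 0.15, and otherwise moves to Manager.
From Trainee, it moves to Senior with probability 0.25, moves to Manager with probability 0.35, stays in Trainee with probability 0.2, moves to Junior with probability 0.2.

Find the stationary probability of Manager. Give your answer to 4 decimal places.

0.2663

Let the stationary distribution be π with π = πP and π_1 + π_2 + π_3 + π_4 = 1.
π_1 = 0.3·π_1 + 0.2·π_2 + 0.15·π_3 + 0.2·π_4
π_2 = 0.2·π_1 + 0.15·π_2 + 0.35·π_3 + 0.35·π_4
π_3 = 0.4·π_1 + 0.45·π_2 + 0.3·π_3 + 0.25·π_4
Solving with the normalization constraint gives π = (0.2027, 0.2663, 0.3512, 0.1797).
So the stationary probability of Manager is 0.2663.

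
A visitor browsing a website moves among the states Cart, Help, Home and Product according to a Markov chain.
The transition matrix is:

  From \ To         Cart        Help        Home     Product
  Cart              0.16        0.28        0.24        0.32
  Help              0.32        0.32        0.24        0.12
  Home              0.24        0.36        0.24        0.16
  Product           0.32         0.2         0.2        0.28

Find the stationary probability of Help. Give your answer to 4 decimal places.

0.2930

Let the stationary distribution be π with π = πP and π_1 + π_2 + π_3 + π_4 = 1.
π_1 = 0.16·π_1 + 0.32·π_2 + 0.24·π_3 + 0.32·π_4
π_2 = 0.28·π_1 + 0.32·π_2 + 0.36·π_3 + 0.2·π_4
π_3 = 0.24·π_1 + 0.24·π_2 + 0.24·π_3 + 0.2·π_4
Solving with the normalization constraint gives π = (0.2599, 0.2930, 0.2314, 0.2158).
So the stationary probability of Help is 0.2930.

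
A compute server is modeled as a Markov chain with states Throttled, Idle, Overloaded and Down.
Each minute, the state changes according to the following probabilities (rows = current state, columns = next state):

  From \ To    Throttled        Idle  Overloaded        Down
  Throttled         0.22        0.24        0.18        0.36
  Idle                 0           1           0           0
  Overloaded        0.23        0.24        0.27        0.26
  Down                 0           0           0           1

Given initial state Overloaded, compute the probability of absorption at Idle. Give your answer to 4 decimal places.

0.4591

Let h(s) be the probability of absorption at Idle starting from transient state s. Then h(Idle) = 1 and h(Down) = 0. By first-step analysis:
h(Throttled) = 0.22·h(Throttled) + 0.24·1 + 0.18·h(Overloaded) + 0.36·0
h(Overloaded) = 0.23·h(Throttled) + 0.24·1 + 0.27·h(Overloaded) + 0.26·0
Solving: h(Throttled) = 0.4136, h(Overloaded) = 0.4591.
Starting from Overloaded, the probability is 0.4591.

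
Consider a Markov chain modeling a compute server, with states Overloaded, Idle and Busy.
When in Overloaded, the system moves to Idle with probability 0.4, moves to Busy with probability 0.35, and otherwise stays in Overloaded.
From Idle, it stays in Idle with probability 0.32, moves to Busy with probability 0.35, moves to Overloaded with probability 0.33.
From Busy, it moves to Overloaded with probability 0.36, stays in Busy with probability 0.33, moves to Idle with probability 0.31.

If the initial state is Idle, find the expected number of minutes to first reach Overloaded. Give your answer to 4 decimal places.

2.9386

Let t(s) be the expected number of minutes to first reach Overloaded from state s, with t(Overloaded) = 0. Conditioning on the first minute:
t(Idle) = 1 + 0.32·t(Idle) + 0.35·t(Busy)
t(Busy) = 1 + 0.31·t(Idle) + 0.33·t(Busy)
Solving: t(Idle) = 2.9386, t(Busy) = 2.8522.
Expected minutes from Idle to Overloaded: 2.9386.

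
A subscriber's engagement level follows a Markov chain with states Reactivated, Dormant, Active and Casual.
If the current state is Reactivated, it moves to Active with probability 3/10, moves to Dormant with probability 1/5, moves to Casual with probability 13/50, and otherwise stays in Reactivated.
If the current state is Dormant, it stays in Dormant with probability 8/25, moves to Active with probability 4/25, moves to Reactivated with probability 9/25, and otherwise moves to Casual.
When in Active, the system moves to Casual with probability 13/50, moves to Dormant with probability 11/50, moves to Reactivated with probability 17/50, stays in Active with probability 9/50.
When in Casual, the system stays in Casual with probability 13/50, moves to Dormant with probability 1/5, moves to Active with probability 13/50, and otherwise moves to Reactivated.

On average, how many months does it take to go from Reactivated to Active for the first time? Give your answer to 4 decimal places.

3.8656

Let t(s) be the expected number of months to first reach Active from state s, with t(Active) = 0. Conditioning on the first month:
t(Reactivated) = 1 + 0.24·t(Reactivated) + 0.2·t(Dormant) + 0.26·t(Casual)
t(Dormant) = 1 + 0.36·t(Reactivated) + 0.32·t(Dormant) + 0.16·t(Casual)
t(Casual) = 1 + 0.28·t(Reactivated) + 0.2·t(Dormant) + 0.26·t(Casual)
Solving: t(Reactivated) = 3.8656, t(Dormant) = 4.4630, t(Casual) = 4.0202.
Expected months from Reactivated to Active: 3.8656.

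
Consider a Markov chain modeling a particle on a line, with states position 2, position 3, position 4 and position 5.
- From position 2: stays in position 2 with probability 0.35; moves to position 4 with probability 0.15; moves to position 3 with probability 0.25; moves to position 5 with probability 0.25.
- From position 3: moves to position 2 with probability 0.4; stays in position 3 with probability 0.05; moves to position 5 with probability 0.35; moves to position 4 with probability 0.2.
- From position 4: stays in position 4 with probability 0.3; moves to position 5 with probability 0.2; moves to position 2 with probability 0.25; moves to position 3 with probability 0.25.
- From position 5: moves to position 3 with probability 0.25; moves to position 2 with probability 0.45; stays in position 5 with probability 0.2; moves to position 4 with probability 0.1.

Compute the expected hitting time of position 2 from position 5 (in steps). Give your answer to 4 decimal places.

2.4427

Let t(s) be the expected number of steps to first reach position 2 from state s, with t(position 2) = 0. Conditioning on the first step:
t(position 3) = 1 + 0.05·t(position 3) + 0.2·t(position 4) + 0.35·t(position 5)
t(position 4) = 1 + 0.25·t(position 3) + 0.3·t(position 4) + 0.2·t(position 5)
t(position 5) = 1 + 0.25·t(position 3) + 0.1·t(position 4) + 0.2·t(position 5)
Solving: t(position 3) = 2.5954, t(position 4) = 3.0534, t(position 5) = 2.4427.
Expected steps from position 5 to position 2: 2.4427.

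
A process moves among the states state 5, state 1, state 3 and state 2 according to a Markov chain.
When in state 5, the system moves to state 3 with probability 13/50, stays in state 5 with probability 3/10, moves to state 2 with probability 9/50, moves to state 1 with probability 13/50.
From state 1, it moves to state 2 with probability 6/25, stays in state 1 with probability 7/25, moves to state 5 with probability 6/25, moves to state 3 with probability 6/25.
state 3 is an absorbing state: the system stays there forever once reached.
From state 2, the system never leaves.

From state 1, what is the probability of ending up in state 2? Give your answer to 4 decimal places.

0.4783

Let h(s) be the probability of absorption at state 2 starting from transient state s. Then h(state 2) = 1 and h(state 3) = 0. By first-step analysis:
h(state 5) = 0.3·h(state 5) + 0.26·h(state 1) + 0.26·0 + 0.18·1
h(state 1) = 0.24·h(state 5) + 0.28·h(state 1) + 0.24·0 + 0.24·1
Solving: h(state 5) = 0.4348, h(state 1) = 0.4783.
Starting from state 1, the probability is 0.4783.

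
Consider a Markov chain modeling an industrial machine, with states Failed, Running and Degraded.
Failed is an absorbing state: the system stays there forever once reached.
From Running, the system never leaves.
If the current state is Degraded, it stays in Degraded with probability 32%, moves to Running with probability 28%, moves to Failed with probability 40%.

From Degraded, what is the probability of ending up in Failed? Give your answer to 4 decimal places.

0.5882

Let h(s) be the probability of absorption at Failed starting from transient state s. Then h(Failed) = 1 and h(Running) = 0. By first-step analysis:
h(Degraded) = 0.4·1 + 0.28·0 + 0.32·h(Degraded)
Solving: h(Degraded) = 0.5882.
Starting from Degraded, the probability is 0.5882.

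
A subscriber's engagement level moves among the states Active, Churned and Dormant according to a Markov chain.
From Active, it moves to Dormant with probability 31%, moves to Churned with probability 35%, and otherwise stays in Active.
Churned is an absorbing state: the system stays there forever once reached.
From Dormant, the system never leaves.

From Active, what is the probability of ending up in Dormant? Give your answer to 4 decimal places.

Let h(s) be the probability of absorption at Dormant starting from transient state s. Then h(Dormant) = 1 and h(Churned) = 0. By first-step analysis:
h(Active) = 0.34·h(Active) + 0.35·0 + 0.31·1
Solving: h(Active) = 0.4697.
Starting from Active, the probability is 0.4697.

0.4697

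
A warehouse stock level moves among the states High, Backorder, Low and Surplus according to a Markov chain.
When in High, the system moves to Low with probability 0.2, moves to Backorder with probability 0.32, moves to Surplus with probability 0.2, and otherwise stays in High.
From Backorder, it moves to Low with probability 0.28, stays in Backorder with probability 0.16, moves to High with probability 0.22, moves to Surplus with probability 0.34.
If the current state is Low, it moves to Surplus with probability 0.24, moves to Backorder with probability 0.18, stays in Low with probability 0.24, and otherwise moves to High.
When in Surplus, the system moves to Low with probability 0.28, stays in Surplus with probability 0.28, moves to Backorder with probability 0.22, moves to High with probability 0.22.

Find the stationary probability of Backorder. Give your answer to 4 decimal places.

Let the stationary distribution be π with π = πP and π_1 + π_2 + π_3 + π_4 = 1.
π_1 = 0.28·π_1 + 0.22·π_2 + 0.34·π_3 + 0.22·π_4
π_2 = 0.32·π_1 + 0.16·π_2 + 0.18·π_3 + 0.22·π_4
π_3 = 0.2·π_1 + 0.28·π_2 + 0.24·π_3 + 0.28·π_4
Solving with the normalization constraint gives π = (0.2658, 0.2232, 0.2488, 0.2622).
So the stationary probability of Backorder is 0.2232.

0.2232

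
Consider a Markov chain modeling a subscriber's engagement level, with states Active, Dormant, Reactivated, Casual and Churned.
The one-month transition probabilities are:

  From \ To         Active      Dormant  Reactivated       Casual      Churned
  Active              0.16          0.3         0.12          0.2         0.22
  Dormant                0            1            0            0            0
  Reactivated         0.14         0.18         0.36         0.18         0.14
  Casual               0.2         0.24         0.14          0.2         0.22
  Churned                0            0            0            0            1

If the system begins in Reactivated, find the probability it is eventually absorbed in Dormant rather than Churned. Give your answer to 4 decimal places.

Let h(s) be the probability of absorption at Dormant starting from transient state s. Then h(Dormant) = 1 and h(Churned) = 0. By first-step analysis:
h(Active) = 0.16·h(Active) + 0.3·1 + 0.12·h(Reactivated) + 0.2·h(Casual) + 0.22·0
h(Reactivated) = 0.14·h(Active) + 0.18·1 + 0.36·h(Reactivated) + 0.18·h(Casual) + 0.14·0
h(Casual) = 0.2·h(Active) + 0.24·1 + 0.14·h(Reactivated) + 0.2·h(Casual) + 0.22·0
Solving: h(Active) = 0.5648, h(Reactivated) = 0.5563, h(Casual) = 0.5386.
Starting from Reactivated, the probability is 0.5563.

0.5563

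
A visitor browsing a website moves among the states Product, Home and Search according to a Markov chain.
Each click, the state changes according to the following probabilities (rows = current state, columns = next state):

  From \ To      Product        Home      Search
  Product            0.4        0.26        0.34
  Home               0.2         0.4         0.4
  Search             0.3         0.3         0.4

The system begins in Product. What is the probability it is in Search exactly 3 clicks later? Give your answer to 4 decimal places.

Propagate the distribution vector 3 clicks from Product.
After 0 clicks: (1.0000, 0.0000, 0.0000)
After 1 click: (0.4000, 0.2600, 0.3400)
After 2 clicks: (0.3140, 0.3100, 0.3760)
After 3 clicks: (0.3004, 0.3184, 0.3812)
P(in Search after 3 clicks) = 0.3812

0.3812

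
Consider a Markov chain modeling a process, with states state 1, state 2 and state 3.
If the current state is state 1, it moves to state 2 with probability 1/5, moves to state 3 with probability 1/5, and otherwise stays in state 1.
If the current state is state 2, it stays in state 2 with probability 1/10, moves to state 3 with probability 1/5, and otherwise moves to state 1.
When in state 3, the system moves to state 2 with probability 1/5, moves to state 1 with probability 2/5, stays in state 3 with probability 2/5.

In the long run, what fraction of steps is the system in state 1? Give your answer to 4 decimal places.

Let the stationary distribution be π with π = πP and π_1 + π_2 + π_3 = 1.
π_1 = 0.6·π_1 + 0.7·π_2 + 0.4·π_3
π_2 = 0.2·π_1 + 0.1·π_2 + 0.2·π_3
Solving with the normalization constraint gives π = (0.5682, 0.1818, 0.2500).
So the stationary probability of state 1 is 0.5682.

0.5682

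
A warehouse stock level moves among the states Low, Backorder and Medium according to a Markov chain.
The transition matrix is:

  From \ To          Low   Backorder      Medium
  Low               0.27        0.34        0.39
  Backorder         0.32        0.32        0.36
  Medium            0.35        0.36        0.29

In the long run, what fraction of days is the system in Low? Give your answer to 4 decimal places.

0.3146

Let the stationary distribution be π with π = πP and π_1 + π_2 + π_3 = 1.
π_1 = 0.27·π_1 + 0.32·π_2 + 0.35·π_3
π_2 = 0.34·π_1 + 0.32·π_2 + 0.36·π_3
Solving with the normalization constraint gives π = (0.3146, 0.3401, 0.3453).
So the stationary probability of Low is 0.3146.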